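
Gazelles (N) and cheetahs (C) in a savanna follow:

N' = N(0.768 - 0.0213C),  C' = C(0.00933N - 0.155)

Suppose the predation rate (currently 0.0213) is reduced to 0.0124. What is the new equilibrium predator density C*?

At the interior fixed point, setting dN/dt = 0 with N > 0 fixes C* = (prey growth rate)/(NC coefficient) — independent of the other coefficients.
With the change, C* = 0.768/0.0124 = 61.9; it rises from 36.1.

C* ≈ 61.9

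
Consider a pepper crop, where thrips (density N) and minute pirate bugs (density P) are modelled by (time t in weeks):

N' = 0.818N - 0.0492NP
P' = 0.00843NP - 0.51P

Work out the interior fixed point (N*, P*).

N* ≈ 60.5, P* ≈ 16.6

Set dP/dt = 0 with P > 0: 0.00843N - 0.51 = 0, so N* = 0.51/0.00843 = 60.5.
Set dN/dt = 0 with N > 0: 0.818 - 0.0492P = 0, so P* = 0.818/0.0492 = 16.6.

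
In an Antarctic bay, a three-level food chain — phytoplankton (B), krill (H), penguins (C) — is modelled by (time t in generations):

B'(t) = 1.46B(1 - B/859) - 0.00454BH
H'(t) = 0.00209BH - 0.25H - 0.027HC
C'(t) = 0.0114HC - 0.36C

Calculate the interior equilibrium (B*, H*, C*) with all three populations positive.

From dC/dt = 0: 0.0114H* = 0.36, so H* = 31.6.
From dB/dt = 0: 1.46(1 - B*/859) = 0.00454·31.6, giving B* = 859·(1 - 0.0982) = 775.
From dH/dt = 0: 0.00209·775 - 0.25 = 0.027C*, so C* = 1.37/0.027 = 50.7.

B* ≈ 775, H* ≈ 31.6, C* ≈ 50.7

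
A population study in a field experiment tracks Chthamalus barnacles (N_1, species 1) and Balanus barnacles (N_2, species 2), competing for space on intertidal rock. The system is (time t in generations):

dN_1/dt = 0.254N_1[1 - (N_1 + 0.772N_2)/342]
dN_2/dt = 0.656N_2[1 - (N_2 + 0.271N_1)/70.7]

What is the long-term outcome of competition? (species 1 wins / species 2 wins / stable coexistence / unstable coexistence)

species 1 excludes species 2

Compare the nullcline intercepts: K1/α12 = 342/0.772 = 443 > K2 = 70.7; K2/α21 = 70.7/0.271 = 261 < K1 = 342.
Since the inequalities point opposite ways, species 1 can invade but species 2 cannot.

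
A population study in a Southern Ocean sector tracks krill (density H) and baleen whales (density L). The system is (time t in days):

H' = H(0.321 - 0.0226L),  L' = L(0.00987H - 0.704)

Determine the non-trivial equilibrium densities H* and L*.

H* ≈ 71.3, L* ≈ 14.2

Set dL/dt = 0 with L > 0: 0.00987H - 0.704 = 0, so H* = 0.704/0.00987 = 71.3.
Set dH/dt = 0 with H > 0: 0.321 - 0.0226L = 0, so L* = 0.321/0.0226 = 14.2.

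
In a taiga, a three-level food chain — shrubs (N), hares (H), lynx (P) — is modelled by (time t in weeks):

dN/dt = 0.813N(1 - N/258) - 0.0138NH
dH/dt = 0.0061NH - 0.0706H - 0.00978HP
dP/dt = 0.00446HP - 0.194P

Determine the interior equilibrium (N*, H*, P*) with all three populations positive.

From dP/dt = 0: 0.00446H* = 0.194, so H* = 43.5.
From dN/dt = 0: 0.813(1 - N*/258) = 0.0138·43.5, giving N* = 258·(1 - 0.738) = 67.5.
From dH/dt = 0: 0.0061·67.5 - 0.0706 = 0.00978P*, so P* = 0.341/0.00978 = 34.9.

N* ≈ 67.5, H* ≈ 43.5, P* ≈ 34.9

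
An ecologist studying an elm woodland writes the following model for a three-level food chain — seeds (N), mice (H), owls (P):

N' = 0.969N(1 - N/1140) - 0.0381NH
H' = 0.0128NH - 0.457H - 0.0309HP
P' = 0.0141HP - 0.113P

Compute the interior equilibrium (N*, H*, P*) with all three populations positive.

From dP/dt = 0: 0.0141H* = 0.113, so H* = 8.01.
From dN/dt = 0: 0.969(1 - N*/1140) = 0.0381·8.01, giving N* = 1140·(1 - 0.315) = 781.
From dH/dt = 0: 0.0128·781 - 0.457 = 0.0309P*, so P* = 9.54/0.0309 = 309.

N* ≈ 781, H* ≈ 8.01, P* ≈ 309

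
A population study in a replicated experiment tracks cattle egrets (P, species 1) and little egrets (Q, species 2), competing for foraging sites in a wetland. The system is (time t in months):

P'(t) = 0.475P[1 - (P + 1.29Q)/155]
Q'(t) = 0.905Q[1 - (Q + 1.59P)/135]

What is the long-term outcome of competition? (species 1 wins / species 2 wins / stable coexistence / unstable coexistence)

unstable coexistence (outcome depends on initial conditions)

Compare the nullcline intercepts: K1/α12 = 155/1.29 = 120 < K2 = 135; K2/α21 = 135/1.59 = 84.9 < K1 = 155.
Since both are reversed, neither can invade when rare; the interior point is a saddle.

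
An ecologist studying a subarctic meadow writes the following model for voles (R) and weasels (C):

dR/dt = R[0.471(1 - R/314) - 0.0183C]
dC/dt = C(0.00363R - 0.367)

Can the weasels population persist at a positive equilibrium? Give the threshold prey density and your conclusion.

Threshold R = 101; K > 101, so yes, the predator persists.

The predator equation gives dC/dt > 0 only when R > 0.367/0.00363 = 101.
Without the predator, R → K = 314. Since 314 > 101, the predator can invade and persist.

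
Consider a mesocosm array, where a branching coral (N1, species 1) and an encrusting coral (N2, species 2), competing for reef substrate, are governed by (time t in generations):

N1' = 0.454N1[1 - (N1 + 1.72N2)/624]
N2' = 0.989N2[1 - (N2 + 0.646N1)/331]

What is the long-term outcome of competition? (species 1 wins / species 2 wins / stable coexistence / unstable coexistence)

Compare the nullcline intercepts: K1/α12 = 624/1.72 = 363 > K2 = 331; K2/α21 = 331/0.646 = 512 < K1 = 624.
Since the inequalities point opposite ways, species 1 can invade but species 2 cannot.

species 1 excludes species 2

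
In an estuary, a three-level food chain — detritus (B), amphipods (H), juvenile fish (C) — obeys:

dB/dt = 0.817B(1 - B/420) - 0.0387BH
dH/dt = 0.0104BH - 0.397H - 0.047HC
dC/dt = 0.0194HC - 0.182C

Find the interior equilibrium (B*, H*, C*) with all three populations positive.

B* ≈ 233, H* ≈ 9.38, C* ≈ 43.2

From dC/dt = 0: 0.0194H* = 0.182, so H* = 9.38.
From dB/dt = 0: 0.817(1 - B*/420) = 0.0387·9.38, giving B* = 420·(1 - 0.444) = 233.
From dH/dt = 0: 0.0104·233 - 0.397 = 0.047C*, so C* = 2.03/0.047 = 43.2.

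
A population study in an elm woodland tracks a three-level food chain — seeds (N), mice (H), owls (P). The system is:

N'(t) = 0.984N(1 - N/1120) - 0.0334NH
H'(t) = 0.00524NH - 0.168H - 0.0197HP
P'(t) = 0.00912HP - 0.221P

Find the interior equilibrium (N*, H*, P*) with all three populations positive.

N* ≈ 199, H* ≈ 24.2, P* ≈ 44.3

From dP/dt = 0: 0.00912H* = 0.221, so H* = 24.2.
From dN/dt = 0: 0.984(1 - N*/1120) = 0.0334·24.2, giving N* = 1120·(1 - 0.823) = 199.
From dH/dt = 0: 0.00524·199 - 0.168 = 0.0197P*, so P* = 0.874/0.0197 = 44.3.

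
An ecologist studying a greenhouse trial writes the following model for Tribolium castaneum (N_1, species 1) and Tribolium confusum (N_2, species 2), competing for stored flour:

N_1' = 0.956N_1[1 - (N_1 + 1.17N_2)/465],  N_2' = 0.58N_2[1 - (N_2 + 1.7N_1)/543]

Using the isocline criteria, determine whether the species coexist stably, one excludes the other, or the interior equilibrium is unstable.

unstable coexistence (outcome depends on initial conditions)

Compare the nullcline intercepts: K1/α12 = 465/1.17 = 397 < K2 = 543; K2/α21 = 543/1.7 = 319 < K1 = 465.
Since both are reversed, neither can invade when rare; the interior point is a saddle.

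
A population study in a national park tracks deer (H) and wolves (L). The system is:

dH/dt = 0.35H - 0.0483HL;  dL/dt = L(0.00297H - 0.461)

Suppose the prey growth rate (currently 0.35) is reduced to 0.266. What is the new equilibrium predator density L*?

L* ≈ 5.51

At the interior fixed point, setting dH/dt = 0 with H > 0 fixes L* = (prey growth rate)/(HL coefficient) — independent of the other coefficients.
With the change, L* = 0.266/0.0483 = 5.51; it falls from 7.25.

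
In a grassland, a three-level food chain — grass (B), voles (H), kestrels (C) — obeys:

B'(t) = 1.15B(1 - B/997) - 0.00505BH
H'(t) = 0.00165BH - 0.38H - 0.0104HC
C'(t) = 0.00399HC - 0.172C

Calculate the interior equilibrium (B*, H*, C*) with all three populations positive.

B* ≈ 808, H* ≈ 43.1, C* ≈ 91.7

From dC/dt = 0: 0.00399H* = 0.172, so H* = 43.1.
From dB/dt = 0: 1.15(1 - B*/997) = 0.00505·43.1, giving B* = 997·(1 - 0.189) = 808.
From dH/dt = 0: 0.00165·808 - 0.38 = 0.0104C*, so C* = 0.954/0.0104 = 91.7.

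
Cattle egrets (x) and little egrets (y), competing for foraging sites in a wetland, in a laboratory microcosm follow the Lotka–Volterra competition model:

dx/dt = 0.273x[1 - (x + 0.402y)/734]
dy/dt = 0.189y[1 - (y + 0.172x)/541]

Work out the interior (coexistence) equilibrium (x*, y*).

Setting both brackets to zero gives the nullclines x + 0.402y = 734 and 0.172x + y = 541.
Substituting y = 541 - 0.172x into the first: x(1 - 0.402·0.172) = 734 - 0.402·541.
So x* = 517/0.931 = 555, and then y* = 541 - 0.172·555 = 446.

x* ≈ 555, y* ≈ 446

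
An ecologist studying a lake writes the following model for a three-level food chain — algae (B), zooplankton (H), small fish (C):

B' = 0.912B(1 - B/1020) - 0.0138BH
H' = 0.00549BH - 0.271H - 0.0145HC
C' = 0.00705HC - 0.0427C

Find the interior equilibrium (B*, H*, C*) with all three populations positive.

B* ≈ 927, H* ≈ 6.06, C* ≈ 332

From dC/dt = 0: 0.00705H* = 0.0427, so H* = 6.06.
From dB/dt = 0: 0.912(1 - B*/1020) = 0.0138·6.06, giving B* = 1020·(1 - 0.0916) = 927.
From dH/dt = 0: 0.00549·927 - 0.271 = 0.0145C*, so C* = 4.82/0.0145 = 332.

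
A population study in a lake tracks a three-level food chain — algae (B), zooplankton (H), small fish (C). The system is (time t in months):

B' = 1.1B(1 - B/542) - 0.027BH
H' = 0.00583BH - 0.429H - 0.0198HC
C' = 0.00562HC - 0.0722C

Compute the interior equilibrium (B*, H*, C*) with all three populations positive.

B* ≈ 371, H* ≈ 12.8, C* ≈ 87.6

From dC/dt = 0: 0.00562H* = 0.0722, so H* = 12.8.
From dB/dt = 0: 1.1(1 - B*/542) = 0.027·12.8, giving B* = 542·(1 - 0.315) = 371.
From dH/dt = 0: 0.00583·371 - 0.429 = 0.0198C*, so C* = 1.73/0.0198 = 87.6.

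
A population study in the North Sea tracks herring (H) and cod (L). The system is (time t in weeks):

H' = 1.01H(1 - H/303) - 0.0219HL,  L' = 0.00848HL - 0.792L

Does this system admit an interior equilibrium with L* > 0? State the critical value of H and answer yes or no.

Threshold H = 93.4; K > 93.4, so yes, the predator persists.

The predator equation gives dL/dt > 0 only when H > 0.792/0.00848 = 93.4.
Without the predator, H → K = 303. Since 303 > 93.4, the predator can invade and persist.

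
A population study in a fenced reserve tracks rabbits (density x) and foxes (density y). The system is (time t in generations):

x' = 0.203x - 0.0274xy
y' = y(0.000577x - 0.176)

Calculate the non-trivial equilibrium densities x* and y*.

Set dy/dt = 0 with y > 0: 0.000577x - 0.176 = 0, so x* = 0.176/0.000577 = 305.
Set dx/dt = 0 with x > 0: 0.203 - 0.0274y = 0, so y* = 0.203/0.0274 = 7.41.

x* ≈ 305, y* ≈ 7.41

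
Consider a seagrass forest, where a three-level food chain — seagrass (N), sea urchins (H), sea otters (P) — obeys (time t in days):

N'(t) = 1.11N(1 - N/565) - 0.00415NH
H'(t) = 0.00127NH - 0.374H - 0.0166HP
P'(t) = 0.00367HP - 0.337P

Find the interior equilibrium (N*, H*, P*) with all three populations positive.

N* ≈ 371, H* ≈ 91.8, P* ≈ 5.86

From dP/dt = 0: 0.00367H* = 0.337, so H* = 91.8.
From dN/dt = 0: 1.11(1 - N*/565) = 0.00415·91.8, giving N* = 565·(1 - 0.343) = 371.
From dH/dt = 0: 0.00127·371 - 0.374 = 0.0166P*, so P* = 0.0972/0.0166 = 5.86.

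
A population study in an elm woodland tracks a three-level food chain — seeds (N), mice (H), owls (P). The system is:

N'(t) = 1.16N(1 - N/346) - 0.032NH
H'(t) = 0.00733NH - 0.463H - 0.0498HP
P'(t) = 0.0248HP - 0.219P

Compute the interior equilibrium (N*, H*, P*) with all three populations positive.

N* ≈ 262, H* ≈ 8.83, P* ≈ 29.2

From dP/dt = 0: 0.0248H* = 0.219, so H* = 8.83.
From dN/dt = 0: 1.16(1 - N*/346) = 0.032·8.83, giving N* = 346·(1 - 0.244) = 262.
From dH/dt = 0: 0.00733·262 - 0.463 = 0.0498P*, so P* = 1.46/0.0498 = 29.2.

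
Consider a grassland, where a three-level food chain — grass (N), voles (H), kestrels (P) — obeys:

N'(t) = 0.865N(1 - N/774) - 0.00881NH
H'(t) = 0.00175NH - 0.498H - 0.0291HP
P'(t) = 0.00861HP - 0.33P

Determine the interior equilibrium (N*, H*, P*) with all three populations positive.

N* ≈ 472, H* ≈ 38.3, P* ≈ 11.3

From dP/dt = 0: 0.00861H* = 0.33, so H* = 38.3.
From dN/dt = 0: 0.865(1 - N*/774) = 0.00881·38.3, giving N* = 774·(1 - 0.39) = 472.
From dH/dt = 0: 0.00175·472 - 0.498 = 0.0291P*, so P* = 0.328/0.0291 = 11.3.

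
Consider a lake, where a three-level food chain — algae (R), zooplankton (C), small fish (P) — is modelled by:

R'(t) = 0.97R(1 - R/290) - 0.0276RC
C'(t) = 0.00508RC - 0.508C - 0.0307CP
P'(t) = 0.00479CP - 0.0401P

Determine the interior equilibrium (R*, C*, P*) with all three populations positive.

From dP/dt = 0: 0.00479C* = 0.0401, so C* = 8.37.
From dR/dt = 0: 0.97(1 - R*/290) = 0.0276·8.37, giving R* = 290·(1 - 0.238) = 221.
From dC/dt = 0: 0.00508·221 - 0.508 = 0.0307P*, so P* = 0.614/0.0307 = 20.

R* ≈ 221, C* ≈ 8.37, P* ≈ 20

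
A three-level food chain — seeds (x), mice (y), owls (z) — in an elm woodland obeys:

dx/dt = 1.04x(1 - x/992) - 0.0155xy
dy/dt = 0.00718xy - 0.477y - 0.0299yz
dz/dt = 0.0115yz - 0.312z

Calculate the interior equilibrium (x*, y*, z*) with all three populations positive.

From dz/dt = 0: 0.0115y* = 0.312, so y* = 27.1.
From dx/dt = 0: 1.04(1 - x*/992) = 0.0155·27.1, giving x* = 992·(1 - 0.404) = 591.
From dy/dt = 0: 0.00718·591 - 0.477 = 0.0299z*, so z* = 3.77/0.0299 = 126.

x* ≈ 591, y* ≈ 27.1, z* ≈ 126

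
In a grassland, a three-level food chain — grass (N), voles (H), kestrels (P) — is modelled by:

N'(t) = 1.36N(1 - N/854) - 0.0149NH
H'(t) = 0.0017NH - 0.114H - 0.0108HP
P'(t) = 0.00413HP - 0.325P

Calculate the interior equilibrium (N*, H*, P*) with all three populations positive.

From dP/dt = 0: 0.00413H* = 0.325, so H* = 78.7.
From dN/dt = 0: 1.36(1 - N*/854) = 0.0149·78.7, giving N* = 854·(1 - 0.862) = 118.
From dH/dt = 0: 0.0017·118 - 0.114 = 0.0108P*, so P* = 0.0861/0.0108 = 7.98.

N* ≈ 118, H* ≈ 78.7, P* ≈ 7.98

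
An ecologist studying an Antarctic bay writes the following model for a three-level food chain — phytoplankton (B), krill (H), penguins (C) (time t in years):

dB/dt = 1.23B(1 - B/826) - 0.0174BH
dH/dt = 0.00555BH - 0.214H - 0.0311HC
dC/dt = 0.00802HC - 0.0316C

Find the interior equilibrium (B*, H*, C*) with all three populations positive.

From dC/dt = 0: 0.00802H* = 0.0316, so H* = 3.94.
From dB/dt = 0: 1.23(1 - B*/826) = 0.0174·3.94, giving B* = 826·(1 - 0.0557) = 780.
From dH/dt = 0: 0.00555·780 - 0.214 = 0.0311C*, so C* = 4.11/0.0311 = 132.

B* ≈ 780, H* ≈ 3.94, C* ≈ 132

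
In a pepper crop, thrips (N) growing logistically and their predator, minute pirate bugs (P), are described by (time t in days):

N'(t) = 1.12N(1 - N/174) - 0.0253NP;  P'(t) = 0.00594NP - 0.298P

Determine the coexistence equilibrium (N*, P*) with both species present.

N* ≈ 50.2, P* ≈ 31.5

From dP/dt = 0 with P > 0: 0.00594N* = 0.298, so N* = 50.2.
Substitute into dN/dt = 0: 1.12(1 - 50.2/174) = 0.0253P*.
The bracket is 0.712, giving P* = 0.797/0.0253 = 31.5.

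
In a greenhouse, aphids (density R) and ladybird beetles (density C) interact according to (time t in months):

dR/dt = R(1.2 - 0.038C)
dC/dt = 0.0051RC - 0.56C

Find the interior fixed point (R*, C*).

Set dC/dt = 0 with C > 0: 0.0051R - 0.56 = 0, so R* = 0.56/0.0051 = 110.
Set dR/dt = 0 with R > 0: 1.2 - 0.038C = 0, so C* = 1.2/0.038 = 31.6.

R* ≈ 110, C* ≈ 31.6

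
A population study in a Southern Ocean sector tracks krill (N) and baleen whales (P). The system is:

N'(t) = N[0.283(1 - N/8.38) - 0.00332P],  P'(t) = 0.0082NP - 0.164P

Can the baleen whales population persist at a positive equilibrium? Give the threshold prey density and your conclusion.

Threshold N = 20; K < 20, so no, the predator goes extinct.

The predator equation gives dP/dt > 0 only when N > 0.164/0.0082 = 20.
Without the predator, N → K = 8.38. Since 8.38 < 20, the predator cannot invade.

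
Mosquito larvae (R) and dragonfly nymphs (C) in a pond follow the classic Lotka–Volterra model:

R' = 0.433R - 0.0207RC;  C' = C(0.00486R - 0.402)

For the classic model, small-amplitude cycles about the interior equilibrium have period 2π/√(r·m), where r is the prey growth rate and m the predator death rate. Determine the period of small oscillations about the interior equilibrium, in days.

T ≈ 15.1 days

Here r = 0.433 and m = 0.402, so r·m = 0.174.
ω = √0.174 = 0.417 per day, hence T = 2π/ω ≈ 15.1 days.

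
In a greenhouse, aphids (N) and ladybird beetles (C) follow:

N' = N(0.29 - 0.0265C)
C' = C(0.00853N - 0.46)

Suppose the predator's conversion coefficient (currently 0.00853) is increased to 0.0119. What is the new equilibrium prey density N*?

At the interior fixed point, setting dC/dt = 0 with C > 0 fixes N* = (predator death rate)/(NC coefficient) — independent of the other coefficients.
With the change, N* = 0.46/0.0119 = 38.7; it falls from 53.9.

N* ≈ 38.7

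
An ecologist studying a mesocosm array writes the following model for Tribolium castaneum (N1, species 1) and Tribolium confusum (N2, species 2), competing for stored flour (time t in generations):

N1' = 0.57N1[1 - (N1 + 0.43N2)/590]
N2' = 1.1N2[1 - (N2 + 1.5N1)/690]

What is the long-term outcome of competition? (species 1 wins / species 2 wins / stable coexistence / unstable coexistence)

species 1 excludes species 2

Compare the nullcline intercepts: K1/α12 = 590/0.43 = 1370 > K2 = 690; K2/α21 = 690/1.5 = 460 < K1 = 590.
Since the inequalities point opposite ways, species 1 can invade but species 2 cannot.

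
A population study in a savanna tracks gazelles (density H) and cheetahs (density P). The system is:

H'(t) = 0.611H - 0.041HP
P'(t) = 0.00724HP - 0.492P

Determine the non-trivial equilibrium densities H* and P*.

H* ≈ 68, P* ≈ 14.9

Set dP/dt = 0 with P > 0: 0.00724H - 0.492 = 0, so H* = 0.492/0.00724 = 68.
Set dH/dt = 0 with H > 0: 0.611 - 0.041P = 0, so P* = 0.611/0.041 = 14.9.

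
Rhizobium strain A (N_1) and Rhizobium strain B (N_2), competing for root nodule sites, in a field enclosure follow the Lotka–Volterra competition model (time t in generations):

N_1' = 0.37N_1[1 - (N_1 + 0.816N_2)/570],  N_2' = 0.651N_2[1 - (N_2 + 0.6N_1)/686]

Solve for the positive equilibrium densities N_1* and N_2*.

Setting both brackets to zero gives the nullclines N_1 + 0.816N_2 = 570 and 0.6N_1 + N_2 = 686.
Substituting N_2 = 686 - 0.6N_1 into the first: N_1(1 - 0.816·0.6) = 570 - 0.816·686.
So N_1* = 10.2/0.51 = 20, and then N_2* = 686 - 0.6·20 = 674.

N_1* ≈ 20, N_2* ≈ 674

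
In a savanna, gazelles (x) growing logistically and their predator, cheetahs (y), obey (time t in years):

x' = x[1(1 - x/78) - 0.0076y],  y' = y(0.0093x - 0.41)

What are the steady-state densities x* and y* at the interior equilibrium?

x* ≈ 44.1, y* ≈ 57.2

From dy/dt = 0 with y > 0: 0.0093x* = 0.41, so x* = 44.1.
Substitute into dx/dt = 0: 1(1 - 44.1/78) = 0.0076y*.
The bracket is 0.435, giving y* = 0.435/0.0076 = 57.2.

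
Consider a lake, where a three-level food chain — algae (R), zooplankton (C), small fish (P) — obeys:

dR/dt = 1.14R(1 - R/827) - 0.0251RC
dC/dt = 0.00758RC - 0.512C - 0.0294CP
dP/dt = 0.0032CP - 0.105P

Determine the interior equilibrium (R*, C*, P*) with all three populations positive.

R* ≈ 230, C* ≈ 32.8, P* ≈ 41.8

From dP/dt = 0: 0.0032C* = 0.105, so C* = 32.8.
From dR/dt = 0: 1.14(1 - R*/827) = 0.0251·32.8, giving R* = 827·(1 - 0.722) = 230.
From dC/dt = 0: 0.00758·230 - 0.512 = 0.0294P*, so P* = 1.23/0.0294 = 41.8.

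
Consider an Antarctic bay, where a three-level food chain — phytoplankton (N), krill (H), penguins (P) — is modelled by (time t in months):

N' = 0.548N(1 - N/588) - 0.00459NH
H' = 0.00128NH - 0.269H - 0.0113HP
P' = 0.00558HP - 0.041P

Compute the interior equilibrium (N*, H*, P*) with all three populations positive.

N* ≈ 552, H* ≈ 7.35, P* ≈ 38.7

From dP/dt = 0: 0.00558H* = 0.041, so H* = 7.35.
From dN/dt = 0: 0.548(1 - N*/588) = 0.00459·7.35, giving N* = 588·(1 - 0.0615) = 552.
From dH/dt = 0: 0.00128·552 - 0.269 = 0.0113P*, so P* = 0.437/0.0113 = 38.7.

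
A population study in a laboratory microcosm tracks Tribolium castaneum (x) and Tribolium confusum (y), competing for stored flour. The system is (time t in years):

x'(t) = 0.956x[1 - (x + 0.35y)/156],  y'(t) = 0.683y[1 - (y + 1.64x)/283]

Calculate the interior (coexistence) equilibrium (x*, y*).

x* ≈ 134, y* ≈ 63.8

Setting both brackets to zero gives the nullclines x + 0.35y = 156 and 1.64x + y = 283.
Substituting y = 283 - 1.64x into the first: x(1 - 0.35·1.64) = 156 - 0.35·283.
So x* = 57/0.426 = 134, and then y* = 283 - 1.64·134 = 63.8.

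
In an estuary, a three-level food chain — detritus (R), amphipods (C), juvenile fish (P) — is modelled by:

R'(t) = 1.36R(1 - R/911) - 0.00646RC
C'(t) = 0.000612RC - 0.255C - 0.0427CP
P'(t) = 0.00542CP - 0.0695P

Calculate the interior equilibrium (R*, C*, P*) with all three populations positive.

From dP/dt = 0: 0.00542C* = 0.0695, so C* = 12.8.
From dR/dt = 0: 1.36(1 - R*/911) = 0.00646·12.8, giving R* = 911·(1 - 0.0609) = 856.
From dC/dt = 0: 0.000612·856 - 0.255 = 0.0427P*, so P* = 0.269/0.0427 = 6.29.

R* ≈ 856, C* ≈ 12.8, P* ≈ 6.29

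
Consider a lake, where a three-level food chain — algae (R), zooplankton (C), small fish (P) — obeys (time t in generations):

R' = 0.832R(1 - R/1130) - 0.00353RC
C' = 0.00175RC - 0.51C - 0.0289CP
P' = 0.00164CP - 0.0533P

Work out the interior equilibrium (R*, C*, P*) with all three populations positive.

From dP/dt = 0: 0.00164C* = 0.0533, so C* = 32.5.
From dR/dt = 0: 0.832(1 - R*/1130) = 0.00353·32.5, giving R* = 1130·(1 - 0.138) = 974.
From dC/dt = 0: 0.00175·974 - 0.51 = 0.0289P*, so P* = 1.19/0.0289 = 41.3.

R* ≈ 974, C* ≈ 32.5, P* ≈ 41.3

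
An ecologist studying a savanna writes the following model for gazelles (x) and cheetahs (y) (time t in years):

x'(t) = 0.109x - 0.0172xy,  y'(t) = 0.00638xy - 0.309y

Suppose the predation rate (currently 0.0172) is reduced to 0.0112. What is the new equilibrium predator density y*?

y* ≈ 9.73

At the interior fixed point, setting dx/dt = 0 with x > 0 fixes y* = (prey growth rate)/(xy coefficient) — independent of the other coefficients.
With the change, y* = 0.109/0.0112 = 9.73; it rises from 6.34.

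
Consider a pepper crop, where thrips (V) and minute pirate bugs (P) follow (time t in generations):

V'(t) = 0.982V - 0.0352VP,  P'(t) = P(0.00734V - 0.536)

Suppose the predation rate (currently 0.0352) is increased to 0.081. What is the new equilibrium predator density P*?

At the interior fixed point, setting dV/dt = 0 with V > 0 fixes P* = (prey growth rate)/(VP coefficient) — independent of the other coefficients.
With the change, P* = 0.982/0.081 = 12.1; it falls from 27.9.

P* ≈ 12.1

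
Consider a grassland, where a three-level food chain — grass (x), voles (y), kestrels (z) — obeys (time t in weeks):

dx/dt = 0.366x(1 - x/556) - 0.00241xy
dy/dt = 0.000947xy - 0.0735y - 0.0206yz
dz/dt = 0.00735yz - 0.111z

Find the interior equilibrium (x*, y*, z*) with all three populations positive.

x* ≈ 501, y* ≈ 15.1, z* ≈ 19.5

From dz/dt = 0: 0.00735y* = 0.111, so y* = 15.1.
From dx/dt = 0: 0.366(1 - x*/556) = 0.00241·15.1, giving x* = 556·(1 - 0.0994) = 501.
From dy/dt = 0: 0.000947·501 - 0.0735 = 0.0206z*, so z* = 0.401/0.0206 = 19.5.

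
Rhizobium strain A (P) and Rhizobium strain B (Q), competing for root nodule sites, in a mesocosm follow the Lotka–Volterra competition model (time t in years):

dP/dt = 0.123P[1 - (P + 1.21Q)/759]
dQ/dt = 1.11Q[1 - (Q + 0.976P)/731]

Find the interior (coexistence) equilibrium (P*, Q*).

P* ≈ 694, Q* ≈ 54.1

Setting both brackets to zero gives the nullclines P + 1.21Q = 759 and 0.976P + Q = 731.
Substituting Q = 731 - 0.976P into the first: P(1 - 1.21·0.976) = 759 - 1.21·731.
So P* = -126/-0.181 = 694, and then Q* = 731 - 0.976·694 = 54.1.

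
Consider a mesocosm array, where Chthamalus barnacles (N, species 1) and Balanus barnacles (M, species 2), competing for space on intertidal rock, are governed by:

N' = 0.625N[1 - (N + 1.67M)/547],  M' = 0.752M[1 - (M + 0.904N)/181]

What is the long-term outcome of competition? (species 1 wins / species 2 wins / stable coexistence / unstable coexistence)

Compare the nullcline intercepts: K1/α12 = 547/1.67 = 328 > K2 = 181; K2/α21 = 181/0.904 = 200 < K1 = 547.
Since the inequalities point opposite ways, species 1 can invade but species 2 cannot.

species 1 excludes species 2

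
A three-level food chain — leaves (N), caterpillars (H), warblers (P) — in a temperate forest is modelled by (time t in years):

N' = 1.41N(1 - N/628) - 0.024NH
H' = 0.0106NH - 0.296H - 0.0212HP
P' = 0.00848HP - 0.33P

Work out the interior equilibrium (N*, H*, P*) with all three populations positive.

From dP/dt = 0: 0.00848H* = 0.33, so H* = 38.9.
From dN/dt = 0: 1.41(1 - N*/628) = 0.024·38.9, giving N* = 628·(1 - 0.662) = 212.
From dH/dt = 0: 0.0106·212 - 0.296 = 0.0212P*, so P* = 1.95/0.0212 = 92.

N* ≈ 212, H* ≈ 38.9, P* ≈ 92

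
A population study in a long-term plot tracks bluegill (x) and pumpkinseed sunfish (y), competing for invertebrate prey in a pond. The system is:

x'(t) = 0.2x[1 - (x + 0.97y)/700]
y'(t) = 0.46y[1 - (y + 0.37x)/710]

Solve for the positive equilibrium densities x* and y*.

Setting both brackets to zero gives the nullclines x + 0.97y = 700 and 0.37x + y = 710.
Substituting y = 710 - 0.37x into the first: x(1 - 0.97·0.37) = 700 - 0.97·710.
So x* = 11.3/0.641 = 17.6, and then y* = 710 - 0.37·17.6 = 703.

x* ≈ 17.6, y* ≈ 703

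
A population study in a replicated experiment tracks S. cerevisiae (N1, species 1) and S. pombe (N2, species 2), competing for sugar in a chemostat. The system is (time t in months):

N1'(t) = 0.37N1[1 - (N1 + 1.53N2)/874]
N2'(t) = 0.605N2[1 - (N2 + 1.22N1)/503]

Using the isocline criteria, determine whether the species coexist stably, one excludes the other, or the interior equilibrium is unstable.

Compare the nullcline intercepts: K1/α12 = 874/1.53 = 571 > K2 = 503; K2/α21 = 503/1.22 = 412 < K1 = 874.
Since the inequalities point opposite ways, species 1 can invade but species 2 cannot.

species 1 excludes species 2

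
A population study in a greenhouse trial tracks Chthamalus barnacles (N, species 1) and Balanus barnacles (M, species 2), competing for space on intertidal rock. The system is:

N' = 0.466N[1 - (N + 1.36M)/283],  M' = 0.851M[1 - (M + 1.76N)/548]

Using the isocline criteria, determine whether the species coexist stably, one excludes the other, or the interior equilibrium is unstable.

Compare the nullcline intercepts: K1/α12 = 283/1.36 = 208 < K2 = 548; K2/α21 = 548/1.76 = 311 > K1 = 283.
Since the inequalities point opposite ways, species 2 can invade but species 1 cannot.

species 2 excludes species 1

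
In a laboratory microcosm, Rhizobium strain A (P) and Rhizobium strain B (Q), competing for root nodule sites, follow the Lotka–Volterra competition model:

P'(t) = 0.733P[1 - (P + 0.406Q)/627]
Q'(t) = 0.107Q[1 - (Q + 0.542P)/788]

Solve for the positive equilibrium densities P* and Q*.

P* ≈ 394, Q* ≈ 575

Setting both brackets to zero gives the nullclines P + 0.406Q = 627 and 0.542P + Q = 788.
Substituting Q = 788 - 0.542P into the first: P(1 - 0.406·0.542) = 627 - 0.406·788.
So P* = 307/0.78 = 394, and then Q* = 788 - 0.542·394 = 575.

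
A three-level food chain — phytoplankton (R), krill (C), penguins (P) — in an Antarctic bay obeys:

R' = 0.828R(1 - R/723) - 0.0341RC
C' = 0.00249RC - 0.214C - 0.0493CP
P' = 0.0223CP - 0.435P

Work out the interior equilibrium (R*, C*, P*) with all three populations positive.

R* ≈ 142, C* ≈ 19.5, P* ≈ 2.84

From dP/dt = 0: 0.0223C* = 0.435, so C* = 19.5.
From dR/dt = 0: 0.828(1 - R*/723) = 0.0341·19.5, giving R* = 723·(1 - 0.803) = 142.
From dC/dt = 0: 0.00249·142 - 0.214 = 0.0493P*, so P* = 0.14/0.0493 = 2.84.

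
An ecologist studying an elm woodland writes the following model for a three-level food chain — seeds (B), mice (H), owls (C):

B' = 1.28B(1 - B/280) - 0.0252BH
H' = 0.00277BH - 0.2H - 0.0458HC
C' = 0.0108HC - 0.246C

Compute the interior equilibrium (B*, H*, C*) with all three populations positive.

B* ≈ 154, H* ≈ 22.8, C* ≈ 4.97

From dC/dt = 0: 0.0108H* = 0.246, so H* = 22.8.
From dB/dt = 0: 1.28(1 - B*/280) = 0.0252·22.8, giving B* = 280·(1 - 0.448) = 154.
From dH/dt = 0: 0.00277·154 - 0.2 = 0.0458C*, so C* = 0.228/0.0458 = 4.97.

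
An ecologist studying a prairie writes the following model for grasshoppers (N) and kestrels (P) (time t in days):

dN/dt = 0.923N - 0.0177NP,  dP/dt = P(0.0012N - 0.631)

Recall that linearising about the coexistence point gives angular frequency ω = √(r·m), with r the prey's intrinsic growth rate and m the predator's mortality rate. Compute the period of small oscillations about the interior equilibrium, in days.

T ≈ 8.23 days

Here r = 0.923 and m = 0.631, so r·m = 0.582.
ω = √0.582 = 0.763 per day, hence T = 2π/ω ≈ 8.23 days.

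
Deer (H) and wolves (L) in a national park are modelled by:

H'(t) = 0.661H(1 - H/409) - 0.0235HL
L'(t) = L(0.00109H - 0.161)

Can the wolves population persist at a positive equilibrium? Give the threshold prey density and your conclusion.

Threshold H = 148; K > 148, so yes, the predator persists.

The predator equation gives dL/dt > 0 only when H > 0.161/0.00109 = 148.
Without the predator, H → K = 409. Since 409 > 148, the predator can invade and persist.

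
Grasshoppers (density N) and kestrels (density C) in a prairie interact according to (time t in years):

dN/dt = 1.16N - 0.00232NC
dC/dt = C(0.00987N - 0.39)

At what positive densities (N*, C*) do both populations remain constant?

Set dC/dt = 0 with C > 0: 0.00987N - 0.39 = 0, so N* = 0.39/0.00987 = 39.5.
Set dN/dt = 0 with N > 0: 1.16 - 0.00232C = 0, so C* = 1.16/0.00232 = 500.

N* ≈ 39.5, C* ≈ 500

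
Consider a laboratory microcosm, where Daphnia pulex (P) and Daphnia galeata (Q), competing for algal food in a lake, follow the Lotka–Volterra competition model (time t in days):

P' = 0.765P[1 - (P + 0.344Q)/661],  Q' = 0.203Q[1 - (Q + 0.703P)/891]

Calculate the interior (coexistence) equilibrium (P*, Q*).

P* ≈ 468, Q* ≈ 562

Setting both brackets to zero gives the nullclines P + 0.344Q = 661 and 0.703P + Q = 891.
Substituting Q = 891 - 0.703P into the first: P(1 - 0.344·0.703) = 661 - 0.344·891.
So P* = 354/0.758 = 468, and then Q* = 891 - 0.703·468 = 562.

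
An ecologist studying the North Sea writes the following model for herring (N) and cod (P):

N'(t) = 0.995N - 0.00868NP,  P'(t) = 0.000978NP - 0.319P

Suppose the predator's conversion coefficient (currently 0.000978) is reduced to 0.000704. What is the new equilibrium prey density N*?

At the interior fixed point, setting dP/dt = 0 with P > 0 fixes N* = (predator death rate)/(NP coefficient) — independent of the other coefficients.
With the change, N* = 0.319/0.000704 = 453; it rises from 326.

N* ≈ 453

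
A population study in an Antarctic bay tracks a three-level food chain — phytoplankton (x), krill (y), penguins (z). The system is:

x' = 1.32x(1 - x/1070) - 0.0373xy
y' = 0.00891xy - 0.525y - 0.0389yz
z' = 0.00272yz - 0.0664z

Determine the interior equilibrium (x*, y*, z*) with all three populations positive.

x* ≈ 332, y* ≈ 24.4, z* ≈ 62.5

From dz/dt = 0: 0.00272y* = 0.0664, so y* = 24.4.
From dx/dt = 0: 1.32(1 - x*/1070) = 0.0373·24.4, giving x* = 1070·(1 - 0.69) = 332.
From dy/dt = 0: 0.00891·332 - 0.525 = 0.0389z*, so z* = 2.43/0.0389 = 62.5.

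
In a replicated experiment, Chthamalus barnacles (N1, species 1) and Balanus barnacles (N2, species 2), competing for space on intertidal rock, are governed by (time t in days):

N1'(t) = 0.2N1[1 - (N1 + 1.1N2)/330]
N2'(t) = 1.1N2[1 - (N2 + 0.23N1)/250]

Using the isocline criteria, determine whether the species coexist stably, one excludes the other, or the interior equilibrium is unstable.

stable coexistence

Compare the nullcline intercepts: K1/α12 = 330/1.1 = 300 > K2 = 250; K2/α21 = 250/0.23 = 1090 > K1 = 330.
Since both inequalities hold, each species can invade when rare, so the interior equilibrium is stable.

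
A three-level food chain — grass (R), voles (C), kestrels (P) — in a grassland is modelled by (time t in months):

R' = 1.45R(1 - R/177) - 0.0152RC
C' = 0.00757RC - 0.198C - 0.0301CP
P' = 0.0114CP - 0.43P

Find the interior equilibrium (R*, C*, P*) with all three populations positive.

R* ≈ 107, C* ≈ 37.7, P* ≈ 20.3

From dP/dt = 0: 0.0114C* = 0.43, so C* = 37.7.
From dR/dt = 0: 1.45(1 - R*/177) = 0.0152·37.7, giving R* = 177·(1 - 0.395) = 107.
From dC/dt = 0: 0.00757·107 - 0.198 = 0.0301P*, so P* = 0.612/0.0301 = 20.3.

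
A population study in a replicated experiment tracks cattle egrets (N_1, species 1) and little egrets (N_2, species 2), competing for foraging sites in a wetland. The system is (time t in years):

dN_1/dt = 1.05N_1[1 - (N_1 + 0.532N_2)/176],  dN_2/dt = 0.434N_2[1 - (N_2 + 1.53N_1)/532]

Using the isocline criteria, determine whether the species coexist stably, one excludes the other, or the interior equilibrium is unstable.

species 2 excludes species 1

Compare the nullcline intercepts: K1/α12 = 176/0.532 = 331 < K2 = 532; K2/α21 = 532/1.53 = 348 > K1 = 176.
Since the inequalities point opposite ways, species 2 can invade but species 1 cannot.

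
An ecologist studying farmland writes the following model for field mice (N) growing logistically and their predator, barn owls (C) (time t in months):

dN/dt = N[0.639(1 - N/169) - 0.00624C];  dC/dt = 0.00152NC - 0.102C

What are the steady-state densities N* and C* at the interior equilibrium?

N* ≈ 67.1, C* ≈ 61.7

From dC/dt = 0 with C > 0: 0.00152N* = 0.102, so N* = 67.1.
Substitute into dN/dt = 0: 0.639(1 - 67.1/169) = 0.00624C*.
The bracket is 0.603, giving C* = 0.385/0.00624 = 61.7.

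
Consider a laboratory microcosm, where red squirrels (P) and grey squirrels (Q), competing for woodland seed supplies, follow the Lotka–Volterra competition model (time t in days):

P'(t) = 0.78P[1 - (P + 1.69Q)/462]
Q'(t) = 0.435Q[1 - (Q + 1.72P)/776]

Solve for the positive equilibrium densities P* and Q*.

Setting both brackets to zero gives the nullclines P + 1.69Q = 462 and 1.72P + Q = 776.
Substituting Q = 776 - 1.72P into the first: P(1 - 1.69·1.72) = 462 - 1.69·776.
So P* = -849/-1.91 = 445, and then Q* = 776 - 1.72·445 = 9.78.

P* ≈ 445, Q* ≈ 9.78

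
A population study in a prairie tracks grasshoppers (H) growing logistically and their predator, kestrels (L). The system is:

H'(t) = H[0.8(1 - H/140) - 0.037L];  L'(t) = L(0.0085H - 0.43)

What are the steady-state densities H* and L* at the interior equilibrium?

From dL/dt = 0 with L > 0: 0.0085H* = 0.43, so H* = 50.6.
Substitute into dH/dt = 0: 0.8(1 - 50.6/140) = 0.037L*.
The bracket is 0.639, giving L* = 0.511/0.037 = 13.8.

H* ≈ 50.6, L* ≈ 13.8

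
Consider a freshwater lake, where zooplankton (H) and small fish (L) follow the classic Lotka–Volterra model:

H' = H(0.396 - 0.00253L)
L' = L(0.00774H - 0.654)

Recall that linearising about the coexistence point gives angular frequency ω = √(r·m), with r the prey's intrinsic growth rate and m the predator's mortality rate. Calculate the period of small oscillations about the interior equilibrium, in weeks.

T ≈ 12.3 weeks

Here r = 0.396 and m = 0.654, so r·m = 0.259.
ω = √0.259 = 0.509 per week, hence T = 2π/ω ≈ 12.3 weeks.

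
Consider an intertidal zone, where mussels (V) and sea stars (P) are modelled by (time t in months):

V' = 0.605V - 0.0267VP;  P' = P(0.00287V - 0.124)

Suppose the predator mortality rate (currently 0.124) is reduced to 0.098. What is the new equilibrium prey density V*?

At the interior fixed point, setting dP/dt = 0 with P > 0 fixes V* = (predator death rate)/(VP coefficient) — independent of the other coefficients.
With the change, V* = 0.098/0.00287 = 34.1; it falls from 43.2.

V* ≈ 34.1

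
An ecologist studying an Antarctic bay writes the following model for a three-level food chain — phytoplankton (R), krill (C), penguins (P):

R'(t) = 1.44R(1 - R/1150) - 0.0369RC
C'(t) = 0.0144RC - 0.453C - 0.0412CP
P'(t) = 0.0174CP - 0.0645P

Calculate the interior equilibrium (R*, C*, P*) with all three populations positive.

R* ≈ 1040, C* ≈ 3.71, P* ≈ 353

From dP/dt = 0: 0.0174C* = 0.0645, so C* = 3.71.
From dR/dt = 0: 1.44(1 - R*/1150) = 0.0369·3.71, giving R* = 1150·(1 - 0.095) = 1040.
From dC/dt = 0: 0.0144·1040 - 0.453 = 0.0412P*, so P* = 14.5/0.0412 = 353.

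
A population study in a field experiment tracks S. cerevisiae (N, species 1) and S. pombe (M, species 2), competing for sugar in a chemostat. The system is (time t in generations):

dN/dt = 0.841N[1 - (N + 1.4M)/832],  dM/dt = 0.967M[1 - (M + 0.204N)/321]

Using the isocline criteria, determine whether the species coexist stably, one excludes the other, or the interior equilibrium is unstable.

Compare the nullcline intercepts: K1/α12 = 832/1.4 = 594 > K2 = 321; K2/α21 = 321/0.204 = 1570 > K1 = 832.
Since both inequalities hold, each species can invade when rare, so the interior equilibrium is stable.

stable coexistence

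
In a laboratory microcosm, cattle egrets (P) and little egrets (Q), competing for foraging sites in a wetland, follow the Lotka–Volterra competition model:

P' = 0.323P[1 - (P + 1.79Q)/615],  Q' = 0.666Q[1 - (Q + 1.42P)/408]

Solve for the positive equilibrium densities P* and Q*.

P* ≈ 74.8, Q* ≈ 302

Setting both brackets to zero gives the nullclines P + 1.79Q = 615 and 1.42P + Q = 408.
Substituting Q = 408 - 1.42P into the first: P(1 - 1.79·1.42) = 615 - 1.79·408.
So P* = -115/-1.54 = 74.8, and then Q* = 408 - 1.42·74.8 = 302.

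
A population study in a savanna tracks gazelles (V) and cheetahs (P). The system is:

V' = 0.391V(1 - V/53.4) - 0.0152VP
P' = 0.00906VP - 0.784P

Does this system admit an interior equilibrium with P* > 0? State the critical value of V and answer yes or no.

Threshold V = 86.5; K < 86.5, so no, the predator goes extinct.

The predator equation gives dP/dt > 0 only when V > 0.784/0.00906 = 86.5.
Without the predator, V → K = 53.4. Since 53.4 < 86.5, the predator cannot invade.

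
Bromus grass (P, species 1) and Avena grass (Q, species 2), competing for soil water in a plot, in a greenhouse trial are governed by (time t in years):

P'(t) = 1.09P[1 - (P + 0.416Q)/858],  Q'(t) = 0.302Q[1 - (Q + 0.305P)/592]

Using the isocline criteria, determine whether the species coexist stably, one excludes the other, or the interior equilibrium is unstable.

Compare the nullcline intercepts: K1/α12 = 858/0.416 = 2060 > K2 = 592; K2/α21 = 592/0.305 = 1940 > K1 = 858.
Since both inequalities hold, each species can invade when rare, so the interior equilibrium is stable.

stable coexistence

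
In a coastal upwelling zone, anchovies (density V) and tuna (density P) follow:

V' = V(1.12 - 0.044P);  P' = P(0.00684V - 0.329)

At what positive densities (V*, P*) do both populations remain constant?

Set dP/dt = 0 with P > 0: 0.00684V - 0.329 = 0, so V* = 0.329/0.00684 = 48.1.
Set dV/dt = 0 with V > 0: 1.12 - 0.044P = 0, so P* = 1.12/0.044 = 25.5.

V* ≈ 48.1, P* ≈ 25.5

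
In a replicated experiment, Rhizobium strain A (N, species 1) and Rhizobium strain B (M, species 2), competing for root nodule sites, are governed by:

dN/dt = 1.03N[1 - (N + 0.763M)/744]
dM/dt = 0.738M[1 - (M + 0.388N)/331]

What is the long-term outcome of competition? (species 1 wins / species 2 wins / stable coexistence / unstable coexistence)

Compare the nullcline intercepts: K1/α12 = 744/0.763 = 975 > K2 = 331; K2/α21 = 331/0.388 = 853 > K1 = 744.
Since both inequalities hold, each species can invade when rare, so the interior equilibrium is stable.

stable coexistence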